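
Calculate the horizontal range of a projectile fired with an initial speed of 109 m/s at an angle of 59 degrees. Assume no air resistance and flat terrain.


R = v0^2 * sin(2*theta) / g = 109^2 * sin(2*59°) / 9.81 = 1069 m

1069 m


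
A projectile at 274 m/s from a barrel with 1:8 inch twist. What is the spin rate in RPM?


twist_m = 8*0.0254 = 0.2032 m
spin = v/twist = 274/0.2032 = 1348.425 rev/s
RPM = spin*60 = 1348.425*60 ≈ 80906 RPM

80906 RPM


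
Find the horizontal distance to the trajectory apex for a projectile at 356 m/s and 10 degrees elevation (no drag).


R = v0^2*sin(2*theta)/g = 356^2*sin(2*10°)/9.81 = 4418.58 m
apex_dist = R/2 = 4418.58/2 = 2209 m

2209 m


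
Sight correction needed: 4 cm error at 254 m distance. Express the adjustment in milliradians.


1 mrad subtends 1 cm per 10 m of range, so adj = error_cm / (dist_m / 10) = 4 / (254/10) = 0.1575 mrad

0.1575 mrad


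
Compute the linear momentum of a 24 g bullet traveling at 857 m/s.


p = m*v = 0.024*857 = 20.57 kg·m/s

20.57 kg·m/s


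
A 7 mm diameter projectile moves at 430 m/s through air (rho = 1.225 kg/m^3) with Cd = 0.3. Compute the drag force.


A = pi*(d/2)^2 = pi*(7/2000)^2 = 3.84845e-05 m^2
Fd = 0.5*Cd*rho*A*v^2 = 0.5*0.3*1.225*3.84845e-05*430^2 = 1.308 N

1.308 N


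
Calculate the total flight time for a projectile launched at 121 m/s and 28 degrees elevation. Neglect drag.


T = 2*v0*sin(theta)/g = 2*121*sin(28°)/9.81 = 11.58 s

11.58 s


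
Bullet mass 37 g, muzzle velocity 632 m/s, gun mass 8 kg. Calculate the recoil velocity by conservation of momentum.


v_recoil = m_p * v_p / m_gun = 0.037 * 632 / 8 = 2.923 m/s

2.923 m/s


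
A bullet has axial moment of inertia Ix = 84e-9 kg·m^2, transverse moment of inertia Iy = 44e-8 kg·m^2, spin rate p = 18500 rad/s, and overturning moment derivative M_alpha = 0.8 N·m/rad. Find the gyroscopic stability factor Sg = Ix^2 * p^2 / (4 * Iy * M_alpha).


Sg = Ix^2 * p^2 / (4 * Iy * M_alpha) = (84e-9)^2 * 18500^2 / (4 * 44e-8 * 0.8) = 1.715

1.715


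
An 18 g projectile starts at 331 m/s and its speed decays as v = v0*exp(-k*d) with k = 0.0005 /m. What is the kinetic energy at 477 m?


v = v0*exp(-k*d) = 331*exp(-0.0005*477) = 260.765 m/s
E = 0.5*m*v^2 = 0.5*0.018*260.765^2 = 612 J

612 J


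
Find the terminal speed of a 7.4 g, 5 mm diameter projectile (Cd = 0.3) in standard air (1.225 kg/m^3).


A = pi*(d/2)^2 = pi*(5/2000)^2 = 1.96350e-05 m^2
vt = sqrt(2mg/(Cd*rho*A)) = sqrt(2*0.0074*9.81/(0.3 * 1.225 * 1.96350e-05)) = 141.8 m/s

141.8 m/s


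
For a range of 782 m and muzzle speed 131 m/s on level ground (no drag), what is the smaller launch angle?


sin(2*theta) = R*g/v0^2 = 782*9.81/131^2 = 0.447026, theta = arcsin(0.447026)/2 = 13.28°

13.28 degrees


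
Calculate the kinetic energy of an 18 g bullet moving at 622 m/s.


E = 0.5*m*v^2 = 0.5*0.018*622^2 = 3482 J

3482 J


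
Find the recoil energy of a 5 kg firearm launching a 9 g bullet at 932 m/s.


v_r = m_p*v_p/m_gun = 0.009*932/5 = 1.6776 m/s, E_r = 0.5*m_gun*v_r^2 = 0.5*5*1.6776^2 = 7.036 J

7.036 J


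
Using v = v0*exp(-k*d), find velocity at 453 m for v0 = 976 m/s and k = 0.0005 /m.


v = v0*exp(-k*d) = 976*exp(-0.0005*453) = 778.2 m/s

778.2 m/s


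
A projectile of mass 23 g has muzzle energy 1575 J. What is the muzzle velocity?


v = sqrt(2*E/m) = sqrt(2*1575/0.023) = 370.1 m/s

370.1 m/s


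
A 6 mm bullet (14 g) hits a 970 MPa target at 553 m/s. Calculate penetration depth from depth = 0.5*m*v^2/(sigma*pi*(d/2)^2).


A = pi*(d/2)^2 = pi*(6/2)^2 = 28.2743 mm^2
E = 0.5*m*v^2 = 0.5*0.014*553^2 = 2140.66 J
depth = E/(sigma*A) = 2140.66 J / (970 MPa * 28.2743 mm^2) = 2140.66/(970 * 28.2743) m = 0.078052 m ≈ 78.05 mm

78.05 mm


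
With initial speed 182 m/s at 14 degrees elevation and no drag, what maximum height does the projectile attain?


H = (v0*sin(theta))^2 / (2g) = (182*sin(14°))^2 / (2*9.81) = 98.81 m

98.81 m


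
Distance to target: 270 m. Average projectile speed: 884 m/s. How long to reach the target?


t = d/v = 270/884 = 0.3054 s

0.3054 s


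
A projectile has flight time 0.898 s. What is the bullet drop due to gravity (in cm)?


drop = 0.5*g*t^2 = 0.5*9.81*0.898^2 = 3.95541 m ≈ 395.5 cm

395.5 cm


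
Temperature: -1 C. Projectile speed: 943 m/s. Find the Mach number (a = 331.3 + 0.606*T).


a = 331.3 + 0.606*(-1) = 330.694 m/s
M = v/a = 943/330.694 = 2.852

2.852


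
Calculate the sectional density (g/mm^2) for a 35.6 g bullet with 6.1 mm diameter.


SD = m/d^2 = 35.6/6.1^2 = 0.9567 g/mm^2

0.9567 g/mm^2


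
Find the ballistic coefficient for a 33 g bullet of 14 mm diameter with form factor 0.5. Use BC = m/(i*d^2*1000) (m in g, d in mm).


BC = m/(i*d^2*1000) = 33/(0.5 * 14^2 * 1000) = 0.0003367

0.0003367


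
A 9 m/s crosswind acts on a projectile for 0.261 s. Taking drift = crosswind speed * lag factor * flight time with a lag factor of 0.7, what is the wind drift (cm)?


drift = v_wind * lag * t = 9 * 0.7 * 0.261 = 1.6443 m ≈ 164.4 cm

164.4 cm


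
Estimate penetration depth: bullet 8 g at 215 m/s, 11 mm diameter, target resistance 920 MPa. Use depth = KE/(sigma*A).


A = pi*(d/2)^2 = pi*(11/2)^2 = 95.0332 mm^2
E = 0.5*m*v^2 = 0.5*0.008*215^2 = 184.9 J
depth = E/(sigma*A) = 184.9 J / (920 MPa * 95.0332 mm^2) = 184.9/(920 * 95.0332) m = 0.00211482 m ≈ 2.115 mm

2.115 mm


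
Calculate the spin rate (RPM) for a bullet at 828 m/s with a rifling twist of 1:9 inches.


twist_m = 9*0.0254 = 0.2286 m
spin = v/twist = 828/0.2286 = 3622.047 rev/s
RPM = spin*60 = 3622.047*60 ≈ 217323 RPM

217323 RPM


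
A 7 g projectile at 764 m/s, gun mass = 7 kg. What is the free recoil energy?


v_r = m_p*v_p/m_gun = 0.007*764/7 = 0.764 m/s, E_r = 0.5*m_gun*v_r^2 = 0.5*7*0.764^2 = 2.043 J

2.043 J


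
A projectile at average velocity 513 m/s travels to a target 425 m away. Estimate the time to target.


t = d/v = 425/513 = 0.8285 s

0.8285 s


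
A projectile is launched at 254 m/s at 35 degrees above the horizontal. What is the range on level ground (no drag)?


R = v0^2 * sin(2*theta) / g = 254^2 * sin(2*35°) / 9.81 = 6180 m

6180 m


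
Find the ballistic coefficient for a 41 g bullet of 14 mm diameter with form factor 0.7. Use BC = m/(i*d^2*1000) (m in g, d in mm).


BC = m/(i*d^2*1000) = 41/(0.7 * 14^2 * 1000) = 0.0002988

0.0002988


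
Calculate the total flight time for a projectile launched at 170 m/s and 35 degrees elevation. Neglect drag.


T = 2*v0*sin(theta)/g = 2*170*sin(35°)/9.81 = 19.88 s

19.88 s


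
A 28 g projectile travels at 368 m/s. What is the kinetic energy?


E = 0.5*m*v^2 = 0.5*0.028*368^2 = 1896 J

1896 J


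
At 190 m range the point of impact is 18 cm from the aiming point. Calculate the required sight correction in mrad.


1 mrad subtends 1 cm per 10 m of range, so adj = error_cm / (dist_m / 10) = 18 / (190/10) = 0.9474 mrad

0.9474 mrad


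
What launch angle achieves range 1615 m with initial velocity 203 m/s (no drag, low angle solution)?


sin(2*theta) = R*g/v0^2 = 1615*9.81/203^2 = 0.384458, theta = arcsin(0.384458)/2 = 11.31°

11.31 degrees


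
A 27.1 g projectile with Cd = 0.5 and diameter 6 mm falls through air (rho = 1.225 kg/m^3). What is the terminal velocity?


A = pi*(d/2)^2 = pi*(6/2000)^2 = 2.82743e-05 m^2
vt = sqrt(2mg/(Cd*rho*A)) = sqrt(2*0.0271*9.81/(0.5 * 1.225 * 2.82743e-05)) = 175.2 m/s

175.2 m/s


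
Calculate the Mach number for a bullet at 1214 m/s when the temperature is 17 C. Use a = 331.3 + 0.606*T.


a = 331.3 + 0.606*(17) = 341.602 m/s
M = v/a = 1214/341.602 = 3.554

3.554


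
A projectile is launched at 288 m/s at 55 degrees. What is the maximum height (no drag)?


H = (v0*sin(theta))^2 / (2g) = (288*sin(55°))^2 / (2*9.81) = 2837 m

2837 m


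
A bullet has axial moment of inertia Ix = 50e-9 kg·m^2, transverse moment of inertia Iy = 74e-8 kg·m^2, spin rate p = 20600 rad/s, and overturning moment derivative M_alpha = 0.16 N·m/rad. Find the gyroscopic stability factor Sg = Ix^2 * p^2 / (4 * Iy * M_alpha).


Sg = Ix^2 * p^2 / (4 * Iy * M_alpha) = (50e-9)^2 * 20600^2 / (4 * 74e-8 * 0.16) = 2.24

2.24


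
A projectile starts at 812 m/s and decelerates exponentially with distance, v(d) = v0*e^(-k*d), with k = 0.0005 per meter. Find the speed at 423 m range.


v = v0*exp(-k*d) = 812*exp(-0.0005*423) = 657.2 m/s

657.2 m/s


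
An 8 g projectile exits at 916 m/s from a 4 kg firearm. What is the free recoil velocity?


v_recoil = m_p * v_p / m_gun = 0.008 * 916 / 4 = 1.832 m/s

1.832 m/s


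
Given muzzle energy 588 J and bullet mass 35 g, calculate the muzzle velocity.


v = sqrt(2*E/m) = sqrt(2*588/0.035) = 183.3 m/s

183.3 m/s


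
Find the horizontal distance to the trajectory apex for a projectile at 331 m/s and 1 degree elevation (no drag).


R = v0^2*sin(2*theta)/g = 331^2*sin(2*1°)/9.81 = 389.768 m
apex_dist = R/2 = 389.768/2 = 194.9 m

194.9 m


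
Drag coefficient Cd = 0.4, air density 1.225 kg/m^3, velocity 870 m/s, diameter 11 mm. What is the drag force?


A = pi*(d/2)^2 = pi*(11/2000)^2 = 9.50332e-05 m^2
Fd = 0.5*Cd*rho*A*v^2 = 0.5*0.4*1.225*9.50332e-05*870^2 = 17.62 N

17.62 N


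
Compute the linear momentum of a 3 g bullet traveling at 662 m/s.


p = m*v = 0.003*662 = 1.986 kg·m/s

1.986 kg·m/s


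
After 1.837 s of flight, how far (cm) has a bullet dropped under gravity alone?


drop = 0.5*g*t^2 = 0.5*9.81*1.837^2 = 16.5523 m ≈ 1655 cm

1655 cm


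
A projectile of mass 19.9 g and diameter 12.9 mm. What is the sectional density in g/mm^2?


SD = m/d^2 = 19.9/12.9^2 = 0.1196 g/mm^2

0.1196 g/mm^2


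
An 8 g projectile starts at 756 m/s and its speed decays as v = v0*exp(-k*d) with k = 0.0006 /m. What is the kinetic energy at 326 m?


v = v0*exp(-k*d) = 756*exp(-0.0006*326) = 621.69 m/s
E = 0.5*m*v^2 = 0.5*0.008*621.69^2 = 1546 J

1546 J


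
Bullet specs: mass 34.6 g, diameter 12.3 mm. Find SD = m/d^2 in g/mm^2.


SD = m/d^2 = 34.6/12.3^2 = 0.2287 g/mm^2

0.2287 g/mm^2


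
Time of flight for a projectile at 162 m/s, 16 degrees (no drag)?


T = 2*v0*sin(theta)/g = 2*162*sin(16°)/9.81 = 9.104 s

9.104 s


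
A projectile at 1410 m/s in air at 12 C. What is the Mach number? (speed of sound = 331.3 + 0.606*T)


a = 331.3 + 0.606*(12) = 338.572 m/s
M = v/a = 1410/338.572 = 4.165

4.165


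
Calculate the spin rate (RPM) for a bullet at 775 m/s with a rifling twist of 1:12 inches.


twist_m = 12*0.0254 = 0.3048 m
spin = v/twist = 775/0.3048 = 2542.651 rev/s
RPM = spin*60 = 2542.651*60 ≈ 152559 RPM

152559 RPM


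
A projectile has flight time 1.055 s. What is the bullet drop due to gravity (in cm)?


drop = 0.5*g*t^2 = 0.5*9.81*1.055^2 = 5.45939 m ≈ 545.9 cm

545.9 cm


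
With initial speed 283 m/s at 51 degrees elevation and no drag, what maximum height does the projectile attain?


H = (v0*sin(theta))^2 / (2g) = (283*sin(51°))^2 / (2*9.81) = 2465 m

2465 m


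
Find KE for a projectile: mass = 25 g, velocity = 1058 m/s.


E = 0.5*m*v^2 = 0.5*0.025*1058^2 = 13992 J

13992 J


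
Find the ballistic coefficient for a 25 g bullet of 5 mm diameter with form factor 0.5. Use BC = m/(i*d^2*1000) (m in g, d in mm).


BC = m/(i*d^2*1000) = 25/(0.5 * 5^2 * 1000) = 0.002

0.002


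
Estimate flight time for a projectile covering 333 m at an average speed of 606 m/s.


t = d/v = 333/606 = 0.5495 s

0.5495 s


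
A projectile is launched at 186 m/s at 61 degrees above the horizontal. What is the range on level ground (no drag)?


R = v0^2 * sin(2*theta) / g = 186^2 * sin(2*61°) / 9.81 = 2991 m

2991 m


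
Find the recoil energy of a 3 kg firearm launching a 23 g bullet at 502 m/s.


v_r = m_p*v_p/m_gun = 0.023*502/3 = 3.84867 m/s, E_r = 0.5*m_gun*v_r^2 = 0.5*3*3.84867^2 = 22.22 J

22.22 J


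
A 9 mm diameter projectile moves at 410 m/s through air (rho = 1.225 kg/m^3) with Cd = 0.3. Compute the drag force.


A = pi*(d/2)^2 = pi*(9/2000)^2 = 6.36173e-05 m^2
Fd = 0.5*Cd*rho*A*v^2 = 0.5*0.3*1.225*6.36173e-05*410^2 = 1.965 N

1.965 N


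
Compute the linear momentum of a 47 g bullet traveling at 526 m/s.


p = m*v = 0.047*526 = 24.72 kg·m/s

24.72 kg·m/s


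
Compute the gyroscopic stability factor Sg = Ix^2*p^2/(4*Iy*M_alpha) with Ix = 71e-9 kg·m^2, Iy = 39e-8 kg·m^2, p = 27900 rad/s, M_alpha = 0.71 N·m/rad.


Sg = Ix^2 * p^2 / (4 * Iy * M_alpha) = (71e-9)^2 * 27900^2 / (4 * 39e-8 * 0.71) = 3.543

3.543


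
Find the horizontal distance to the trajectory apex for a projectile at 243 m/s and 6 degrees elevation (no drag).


R = v0^2*sin(2*theta)/g = 243^2*sin(2*6°)/9.81 = 1251.48 m
apex_dist = R/2 = 1251.48/2 = 625.7 m

625.7 m


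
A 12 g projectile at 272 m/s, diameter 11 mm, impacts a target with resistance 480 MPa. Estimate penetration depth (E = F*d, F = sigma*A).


A = pi*(d/2)^2 = pi*(11/2)^2 = 95.0332 mm^2
E = 0.5*m*v^2 = 0.5*0.012*272^2 = 443.904 J
depth = E/(sigma*A) = 443.904 J / (480 MPa * 95.0332 mm^2) = 443.904/(480 * 95.0332) m = 0.00973134 m ≈ 9.731 mm

9.731 mm


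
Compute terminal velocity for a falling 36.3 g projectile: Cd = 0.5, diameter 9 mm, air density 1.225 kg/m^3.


A = pi*(d/2)^2 = pi*(9/2000)^2 = 6.36173e-05 m^2
vt = sqrt(2mg/(Cd*rho*A)) = sqrt(2*0.0363*9.81/(0.5 * 1.225 * 6.36173e-05)) = 135.2 m/s

135.2 m/s


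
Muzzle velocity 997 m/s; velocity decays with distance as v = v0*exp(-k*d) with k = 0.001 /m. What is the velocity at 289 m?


v = v0*exp(-k*d) = 997*exp(-0.001*289) = 746.8 m/s

746.8 m/s


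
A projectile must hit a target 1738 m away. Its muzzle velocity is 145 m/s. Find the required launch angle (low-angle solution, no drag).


sin(2*theta) = R*g/v0^2 = 1738*9.81/145^2 = 0.810929, theta = arcsin(0.810929)/2 = 27.09°

27.09 degrees


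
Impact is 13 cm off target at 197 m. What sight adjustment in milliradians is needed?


1 mrad subtends 1 cm per 10 m of range, so adj = error_cm / (dist_m / 10) = 13 / (197/10) = 0.6599 mrad

0.6599 mrad


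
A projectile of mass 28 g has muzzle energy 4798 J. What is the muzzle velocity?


v = sqrt(2*E/m) = sqrt(2*4798/0.028) = 585.4 m/s

585.4 m/s


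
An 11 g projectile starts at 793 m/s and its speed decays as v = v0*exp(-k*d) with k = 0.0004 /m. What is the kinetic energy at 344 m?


v = v0*exp(-k*d) = 793*exp(-0.0004*344) = 691.058 m/s
E = 0.5*m*v^2 = 0.5*0.011*691.058^2 = 2627 J

2627 J


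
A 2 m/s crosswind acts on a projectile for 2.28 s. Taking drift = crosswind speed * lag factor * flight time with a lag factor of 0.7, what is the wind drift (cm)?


drift = v_wind * lag * t = 2 * 0.7 * 2.28 = 3.192 m ≈ 319.2 cm

319.2 cm


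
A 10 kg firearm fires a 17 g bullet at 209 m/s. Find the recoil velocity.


v_recoil = m_p * v_p / m_gun = 0.017 * 209 / 10 = 0.3553 m/s

0.3553 m/s


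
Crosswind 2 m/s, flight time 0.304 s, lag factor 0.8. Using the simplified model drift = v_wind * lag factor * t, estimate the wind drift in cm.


drift = v_wind * lag * t = 2 * 0.8 * 0.304 = 0.4864 m ≈ 48.64 cm

48.64 cm


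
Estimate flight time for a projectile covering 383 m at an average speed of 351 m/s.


t = d/v = 383/351 = 1.091 s

1.091 s


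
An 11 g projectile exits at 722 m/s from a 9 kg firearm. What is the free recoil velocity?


v_recoil = m_p * v_p / m_gun = 0.011 * 722 / 9 = 0.8824 m/s

0.8824 m/s


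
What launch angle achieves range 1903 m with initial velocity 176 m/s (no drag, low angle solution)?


sin(2*theta) = R*g/v0^2 = 1903*9.81/176^2 = 0.602674, theta = arcsin(0.602674)/2 = 18.53°

18.53 degrees


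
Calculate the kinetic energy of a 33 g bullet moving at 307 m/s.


E = 0.5*m*v^2 = 0.5*0.033*307^2 = 1555 J

1555 J


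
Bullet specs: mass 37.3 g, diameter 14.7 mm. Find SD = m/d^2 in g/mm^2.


SD = m/d^2 = 37.3/14.7^2 = 0.1726 g/mm^2

0.1726 g/mm^2


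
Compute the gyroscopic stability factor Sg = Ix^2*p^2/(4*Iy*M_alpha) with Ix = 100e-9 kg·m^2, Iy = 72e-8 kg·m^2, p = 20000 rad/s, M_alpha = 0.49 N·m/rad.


Sg = Ix^2 * p^2 / (4 * Iy * M_alpha) = (100e-9)^2 * 20000^2 / (4 * 72e-8 * 0.49) = 2.834

2.834


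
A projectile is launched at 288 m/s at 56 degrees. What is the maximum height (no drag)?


H = (v0*sin(theta))^2 / (2g) = (288*sin(56°))^2 / (2*9.81) = 2906 m

2906 m


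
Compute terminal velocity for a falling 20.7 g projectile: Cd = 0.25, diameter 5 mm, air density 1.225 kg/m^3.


A = pi*(d/2)^2 = pi*(5/2000)^2 = 1.96350e-05 m^2
vt = sqrt(2mg/(Cd*rho*A)) = sqrt(2*0.0207*9.81/(0.25 * 1.225 * 1.96350e-05)) = 259.9 m/s

259.9 m/s


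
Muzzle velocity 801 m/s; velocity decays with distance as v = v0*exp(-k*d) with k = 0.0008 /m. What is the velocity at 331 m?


v = v0*exp(-k*d) = 801*exp(-0.0008*331) = 614.7 m/s

614.7 m/s


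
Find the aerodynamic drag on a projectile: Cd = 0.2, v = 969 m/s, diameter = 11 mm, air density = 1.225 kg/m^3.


A = pi*(d/2)^2 = pi*(11/2000)^2 = 9.50332e-05 m^2
Fd = 0.5*Cd*rho*A*v^2 = 0.5*0.2*1.225*9.50332e-05*969^2 = 10.93 N

10.93 N


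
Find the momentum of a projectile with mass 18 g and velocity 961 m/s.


p = m*v = 0.018*961 = 17.3 kg·m/s

17.3 kg·m/s


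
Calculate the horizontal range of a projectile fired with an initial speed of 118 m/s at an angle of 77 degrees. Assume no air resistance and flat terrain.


R = v0^2 * sin(2*theta) / g = 118^2 * sin(2*77°) / 9.81 = 622.2 m

622.2 m


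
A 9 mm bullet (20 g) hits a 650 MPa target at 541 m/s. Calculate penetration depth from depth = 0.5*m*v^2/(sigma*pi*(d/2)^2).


A = pi*(d/2)^2 = pi*(9/2)^2 = 63.6173 mm^2
E = 0.5*m*v^2 = 0.5*0.02*541^2 = 2926.81 J
depth = E/(sigma*A) = 2926.81 J / (650 MPa * 63.6173 mm^2) = 2926.81/(650 * 63.6173) m = 0.0707793 m ≈ 70.78 mm

70.78 mm


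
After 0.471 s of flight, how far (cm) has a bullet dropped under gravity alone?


drop = 0.5*g*t^2 = 0.5*9.81*0.471^2 = 1.08813 m ≈ 108.8 cm

108.8 cm


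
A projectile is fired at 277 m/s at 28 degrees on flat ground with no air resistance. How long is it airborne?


T = 2*v0*sin(theta)/g = 2*277*sin(28°)/9.81 = 26.51 s

26.51 s


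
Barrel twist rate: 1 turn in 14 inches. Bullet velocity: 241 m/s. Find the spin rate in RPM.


twist_m = 14*0.0254 = 0.3556 m
spin = v/twist = 241/0.3556 = 677.7278 rev/s
RPM = spin*60 = 677.7278*60 ≈ 40664 RPM

40664 RPM


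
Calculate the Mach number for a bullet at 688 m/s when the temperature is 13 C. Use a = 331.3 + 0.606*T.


a = 331.3 + 0.606*(13) = 339.178 m/s
M = v/a = 688/339.178 = 2.028

2.028


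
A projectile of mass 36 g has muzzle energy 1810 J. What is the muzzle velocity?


v = sqrt(2*E/m) = sqrt(2*1810/0.036) = 317.1 m/s

317.1 m/s


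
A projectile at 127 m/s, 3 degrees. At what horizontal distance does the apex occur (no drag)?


R = v0^2*sin(2*theta)/g = 127^2*sin(2*3°)/9.81 = 171.859 m
apex_dist = R/2 = 171.859/2 = 85.93 m

85.93 m


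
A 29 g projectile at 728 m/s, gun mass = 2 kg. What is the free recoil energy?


v_r = m_p*v_p/m_gun = 0.029*728/2 = 10.556 m/s, E_r = 0.5*m_gun*v_r^2 = 0.5*2*10.556^2 = 111.4 J

111.4 J


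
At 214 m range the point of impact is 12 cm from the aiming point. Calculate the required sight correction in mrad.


1 mrad subtends 1 cm per 10 m of range, so adj = error_cm / (dist_m / 10) = 12 / (214/10) = 0.5607 mrad

0.5607 mrad


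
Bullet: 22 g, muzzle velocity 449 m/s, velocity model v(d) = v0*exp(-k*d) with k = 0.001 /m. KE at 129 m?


v = v0*exp(-k*d) = 449*exp(-0.001*129) = 394.659 m/s
E = 0.5*m*v^2 = 0.5*0.022*394.659^2 = 1713 J

1713 J


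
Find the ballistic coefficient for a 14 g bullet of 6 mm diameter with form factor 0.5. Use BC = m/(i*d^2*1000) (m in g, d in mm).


BC = m/(i*d^2*1000) = 14/(0.5 * 6^2 * 1000) = 0.0007778

0.0007778


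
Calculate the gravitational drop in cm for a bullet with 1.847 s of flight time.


drop = 0.5*g*t^2 = 0.5*9.81*1.847^2 = 16.733 m ≈ 1673 cm

1673 cm


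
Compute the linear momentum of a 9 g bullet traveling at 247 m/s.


p = m*v = 0.009*247 = 2.223 kg·m/s

2.223 kg·m/s


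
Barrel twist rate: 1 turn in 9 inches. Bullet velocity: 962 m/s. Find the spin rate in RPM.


twist_m = 9*0.0254 = 0.2286 m
spin = v/twist = 962/0.2286 = 4208.224 rev/s
RPM = spin*60 = 4208.224*60 ≈ 252493 RPM

252493 RPM


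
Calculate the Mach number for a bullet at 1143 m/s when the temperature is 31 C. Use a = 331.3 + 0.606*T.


a = 331.3 + 0.606*(31) = 350.086 m/s
M = v/a = 1143/350.086 = 3.265

3.265


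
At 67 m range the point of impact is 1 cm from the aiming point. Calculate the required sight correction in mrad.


1 mrad subtends 1 cm per 10 m of range, so adj = error_cm / (dist_m / 10) = 1 / (67/10) = 0.1493 mrad

0.1493 mrad


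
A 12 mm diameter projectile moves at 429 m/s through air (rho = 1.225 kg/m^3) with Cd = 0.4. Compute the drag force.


A = pi*(d/2)^2 = pi*(12/2000)^2 = 1.13097e-04 m^2
Fd = 0.5*Cd*rho*A*v^2 = 0.5*0.4*1.225*1.13097e-04*429^2 = 5.1 N

5.1 N


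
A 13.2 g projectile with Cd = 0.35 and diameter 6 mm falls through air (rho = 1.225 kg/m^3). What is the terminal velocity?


A = pi*(d/2)^2 = pi*(6/2000)^2 = 2.82743e-05 m^2
vt = sqrt(2mg/(Cd*rho*A)) = sqrt(2*0.0132*9.81/(0.35 * 1.225 * 2.82743e-05)) = 146.2 m/s

146.2 m/s


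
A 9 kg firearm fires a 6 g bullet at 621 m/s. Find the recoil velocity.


v_recoil = m_p * v_p / m_gun = 0.006 * 621 / 9 = 0.414 m/s

0.414 m/s


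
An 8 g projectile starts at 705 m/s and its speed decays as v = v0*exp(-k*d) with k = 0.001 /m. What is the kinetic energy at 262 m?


v = v0*exp(-k*d) = 705*exp(-0.001*262) = 542.505 m/s
E = 0.5*m*v^2 = 0.5*0.008*542.505^2 = 1177 J

1177 J


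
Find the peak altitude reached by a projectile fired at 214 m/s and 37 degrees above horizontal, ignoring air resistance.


H = (v0*sin(theta))^2 / (2g) = (214*sin(37°))^2 / (2*9.81) = 845.4 m

845.4 m


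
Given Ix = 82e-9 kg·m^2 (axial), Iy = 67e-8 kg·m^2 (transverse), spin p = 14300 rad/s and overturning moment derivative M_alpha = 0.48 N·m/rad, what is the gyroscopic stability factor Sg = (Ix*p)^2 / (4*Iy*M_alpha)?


Sg = Ix^2 * p^2 / (4 * Iy * M_alpha) = (82e-9)^2 * 14300^2 / (4 * 67e-8 * 0.48) = 1.069

1.069


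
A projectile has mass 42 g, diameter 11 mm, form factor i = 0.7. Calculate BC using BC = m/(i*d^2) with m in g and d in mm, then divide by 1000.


BC = m/(i*d^2*1000) = 42/(0.7 * 11^2 * 1000) = 0.0004959

0.0004959


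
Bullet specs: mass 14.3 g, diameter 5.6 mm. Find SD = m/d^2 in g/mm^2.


SD = m/d^2 = 14.3/5.6^2 = 0.456 g/mm^2

0.456 g/mm^2


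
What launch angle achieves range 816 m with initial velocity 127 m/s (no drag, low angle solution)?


sin(2*theta) = R*g/v0^2 = 816*9.81/127^2 = 0.496309, theta = arcsin(0.496309)/2 = 14.88°

14.88 degrees


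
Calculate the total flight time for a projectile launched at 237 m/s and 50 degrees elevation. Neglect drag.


T = 2*v0*sin(theta)/g = 2*237*sin(50°)/9.81 = 37.01 s

37.01 s


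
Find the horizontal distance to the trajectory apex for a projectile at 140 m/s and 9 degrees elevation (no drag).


R = v0^2*sin(2*theta)/g = 140^2*sin(2*9°)/9.81 = 617.404 m
apex_dist = R/2 = 617.404/2 = 308.7 m

308.7 m


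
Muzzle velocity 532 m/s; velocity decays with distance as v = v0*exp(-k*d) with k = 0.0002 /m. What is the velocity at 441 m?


v = v0*exp(-k*d) = 532*exp(-0.0002*441) = 487.1 m/s

487.1 m/s


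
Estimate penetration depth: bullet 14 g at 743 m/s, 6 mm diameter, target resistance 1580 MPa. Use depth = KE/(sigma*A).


A = pi*(d/2)^2 = pi*(6/2)^2 = 28.2743 mm^2
E = 0.5*m*v^2 = 0.5*0.014*743^2 = 3864.34 J
depth = E/(sigma*A) = 3864.34 J / (1580 MPa * 28.2743 mm^2) = 3864.34/(1580 * 28.2743) m = 0.086502 m ≈ 86.5 mm

86.5 mm


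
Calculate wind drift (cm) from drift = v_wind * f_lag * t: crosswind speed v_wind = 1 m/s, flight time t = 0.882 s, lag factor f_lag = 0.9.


drift = v_wind * lag * t = 1 * 0.9 * 0.882 = 0.7938 m ≈ 79.38 cm

79.38 cm


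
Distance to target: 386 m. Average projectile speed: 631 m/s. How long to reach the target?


t = d/v = 386/631 = 0.6117 s

0.6117 s


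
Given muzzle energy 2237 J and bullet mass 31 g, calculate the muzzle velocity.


v = sqrt(2*E/m) = sqrt(2*2237/0.031) = 379.9 m/s

379.9 m/s


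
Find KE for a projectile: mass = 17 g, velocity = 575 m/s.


E = 0.5*m*v^2 = 0.5*0.017*575^2 = 2810 J

2810 J


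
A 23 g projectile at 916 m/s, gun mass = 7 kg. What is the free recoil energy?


v_r = m_p*v_p/m_gun = 0.023*916/7 = 3.00971 m/s, E_r = 0.5*m_gun*v_r^2 = 0.5*7*3.00971^2 = 31.7 J

31.7 J


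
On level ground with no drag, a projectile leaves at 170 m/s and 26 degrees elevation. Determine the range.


R = v0^2 * sin(2*theta) / g = 170^2 * sin(2*26°) / 9.81 = 2321 m

2321 m


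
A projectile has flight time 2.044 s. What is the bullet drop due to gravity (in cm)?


drop = 0.5*g*t^2 = 0.5*9.81*2.044^2 = 20.4928 m ≈ 2049 cm

2049 cm


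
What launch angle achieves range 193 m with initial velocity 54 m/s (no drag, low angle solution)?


sin(2*theta) = R*g/v0^2 = 193*9.81/54^2 = 0.64929, theta = arcsin(0.64929)/2 = 20.24°

20.24 degrees


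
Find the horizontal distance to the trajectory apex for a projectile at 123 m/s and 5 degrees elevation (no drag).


R = v0^2*sin(2*theta)/g = 123^2*sin(2*5°)/9.81 = 267.801 m
apex_dist = R/2 = 267.801/2 = 133.9 m

133.9 m


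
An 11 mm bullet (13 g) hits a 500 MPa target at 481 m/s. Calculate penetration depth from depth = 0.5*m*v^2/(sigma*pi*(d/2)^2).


A = pi*(d/2)^2 = pi*(11/2)^2 = 95.0332 mm^2
E = 0.5*m*v^2 = 0.5*0.013*481^2 = 1503.85 J
depth = E/(sigma*A) = 1503.85 J / (500 MPa * 95.0332 mm^2) = 1503.85/(500 * 95.0332) m = 0.0316489 m ≈ 31.65 mm

31.65 mm


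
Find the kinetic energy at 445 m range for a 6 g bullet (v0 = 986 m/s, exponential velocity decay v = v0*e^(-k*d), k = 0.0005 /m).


v = v0*exp(-k*d) = 986*exp(-0.0005*445) = 789.308 m/s
E = 0.5*m*v^2 = 0.5*0.006*789.308^2 = 1869 J

1869 J


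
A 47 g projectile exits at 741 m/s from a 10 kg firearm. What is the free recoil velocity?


v_recoil = m_p * v_p / m_gun = 0.047 * 741 / 10 = 3.483 m/s

3.483 m/s


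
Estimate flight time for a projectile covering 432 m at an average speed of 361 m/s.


t = d/v = 432/361 = 1.197 s

1.197 s


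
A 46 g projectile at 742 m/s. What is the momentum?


p = m*v = 0.046*742 = 34.13 kg·m/s

34.13 kg·m/s


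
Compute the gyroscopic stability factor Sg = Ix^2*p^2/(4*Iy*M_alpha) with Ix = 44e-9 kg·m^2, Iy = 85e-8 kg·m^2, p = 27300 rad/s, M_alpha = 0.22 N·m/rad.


Sg = Ix^2 * p^2 / (4 * Iy * M_alpha) = (44e-9)^2 * 27300^2 / (4 * 85e-8 * 0.22) = 1.929

1.929


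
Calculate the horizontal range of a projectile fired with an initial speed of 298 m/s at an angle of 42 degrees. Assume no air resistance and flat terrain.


R = v0^2 * sin(2*theta) / g = 298^2 * sin(2*42°) / 9.81 = 9003 m

9003 m


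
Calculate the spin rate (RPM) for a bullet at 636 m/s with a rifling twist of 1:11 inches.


twist_m = 11*0.0254 = 0.2794 m
spin = v/twist = 636/0.2794 = 2276.306 rev/s
RPM = spin*60 = 2276.306*60 ≈ 136578 RPM

136578 RPM


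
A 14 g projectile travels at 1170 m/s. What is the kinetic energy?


E = 0.5*m*v^2 = 0.5*0.014*1170^2 = 9582 J

9582 J


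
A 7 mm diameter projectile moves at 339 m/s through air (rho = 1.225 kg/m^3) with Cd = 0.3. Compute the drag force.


A = pi*(d/2)^2 = pi*(7/2000)^2 = 3.84845e-05 m^2
Fd = 0.5*Cd*rho*A*v^2 = 0.5*0.3*1.225*3.84845e-05*339^2 = 0.8127 N

0.8127 N


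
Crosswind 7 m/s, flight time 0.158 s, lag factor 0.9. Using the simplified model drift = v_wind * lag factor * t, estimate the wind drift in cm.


drift = v_wind * lag * t = 7 * 0.9 * 0.158 = 0.9954 m ≈ 99.54 cm

99.54 cm


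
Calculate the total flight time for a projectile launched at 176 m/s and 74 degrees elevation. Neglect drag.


T = 2*v0*sin(theta)/g = 2*176*sin(74°)/9.81 = 34.49 s

34.49 s


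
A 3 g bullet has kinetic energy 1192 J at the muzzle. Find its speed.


v = sqrt(2*E/m) = sqrt(2*1192/0.003) = 891.4 m/s

891.4 m/s


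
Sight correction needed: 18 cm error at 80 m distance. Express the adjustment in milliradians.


1 mrad subtends 1 cm per 10 m of range, so adj = error_cm / (dist_m / 10) = 18 / (80/10) = 2.25 mrad

2.25 mrad


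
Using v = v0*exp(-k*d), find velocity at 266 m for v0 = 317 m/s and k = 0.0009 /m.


v = v0*exp(-k*d) = 317*exp(-0.0009*266) = 249.5 m/s

249.5 m/s


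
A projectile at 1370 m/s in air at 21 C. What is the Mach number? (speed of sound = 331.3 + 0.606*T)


a = 331.3 + 0.606*(21) = 344.026 m/s
M = v/a = 1370/344.026 = 3.982

3.982


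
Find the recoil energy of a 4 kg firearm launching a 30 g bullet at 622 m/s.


v_r = m_p*v_p/m_gun = 0.03*622/4 = 4.665 m/s, E_r = 0.5*m_gun*v_r^2 = 0.5*4*4.665^2 = 43.52 J

43.52 J


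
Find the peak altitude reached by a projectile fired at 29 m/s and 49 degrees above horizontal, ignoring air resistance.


H = (v0*sin(theta))^2 / (2g) = (29*sin(49°))^2 / (2*9.81) = 24.41 m

24.41 m


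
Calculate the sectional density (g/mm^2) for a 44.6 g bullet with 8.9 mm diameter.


SD = m/d^2 = 44.6/8.9^2 = 0.5631 g/mm^2

0.5631 g/mm^2


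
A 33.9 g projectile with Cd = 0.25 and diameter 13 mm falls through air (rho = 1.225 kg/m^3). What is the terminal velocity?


A = pi*(d/2)^2 = pi*(13/2000)^2 = 1.32732e-04 m^2
vt = sqrt(2mg/(Cd*rho*A)) = sqrt(2*0.0339*9.81/(0.25 * 1.225 * 1.32732e-04)) = 127.9 m/s

127.9 m/s


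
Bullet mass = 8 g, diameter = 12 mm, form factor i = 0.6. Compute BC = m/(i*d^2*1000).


BC = m/(i*d^2*1000) = 8/(0.6 * 12^2 * 1000) = 9.259e-05

9.259e-05


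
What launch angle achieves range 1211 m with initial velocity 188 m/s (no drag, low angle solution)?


sin(2*theta) = R*g/v0^2 = 1211*9.81/188^2 = 0.336122, theta = arcsin(0.336122)/2 = 9.82°

9.82 degrees


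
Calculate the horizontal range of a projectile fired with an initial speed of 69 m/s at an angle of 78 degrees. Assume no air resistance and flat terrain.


R = v0^2 * sin(2*theta) / g = 69^2 * sin(2*78°) / 9.81 = 197.4 m

197.4 m


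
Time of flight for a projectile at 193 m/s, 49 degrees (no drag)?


T = 2*v0*sin(theta)/g = 2*193*sin(49°)/9.81 = 29.7 s

29.7 s


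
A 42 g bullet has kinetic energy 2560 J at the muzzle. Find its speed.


v = sqrt(2*E/m) = sqrt(2*2560/0.042) = 349.1 m/s

349.1 m/s


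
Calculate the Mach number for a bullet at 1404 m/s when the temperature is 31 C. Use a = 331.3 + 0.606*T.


a = 331.3 + 0.606*(31) = 350.086 m/s
M = v/a = 1404/350.086 = 4.01

4.01


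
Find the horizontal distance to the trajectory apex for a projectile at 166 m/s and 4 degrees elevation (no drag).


R = v0^2*sin(2*theta)/g = 166^2*sin(2*4°)/9.81 = 390.933 m
apex_dist = R/2 = 390.933/2 = 195.5 m

195.5 m


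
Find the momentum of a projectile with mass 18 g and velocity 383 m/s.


p = m*v = 0.018*383 = 6.894 kg·m/s

6.894 kg·m/s


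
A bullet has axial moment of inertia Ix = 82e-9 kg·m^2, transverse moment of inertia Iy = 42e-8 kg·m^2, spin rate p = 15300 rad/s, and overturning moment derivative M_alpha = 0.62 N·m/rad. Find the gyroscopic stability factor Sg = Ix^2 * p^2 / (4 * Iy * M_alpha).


Sg = Ix^2 * p^2 / (4 * Iy * M_alpha) = (82e-9)^2 * 15300^2 / (4 * 42e-8 * 0.62) = 1.511

1.511


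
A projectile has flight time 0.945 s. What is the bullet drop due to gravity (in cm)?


drop = 0.5*g*t^2 = 0.5*9.81*0.945^2 = 4.38029 m ≈ 438 cm

438 cm


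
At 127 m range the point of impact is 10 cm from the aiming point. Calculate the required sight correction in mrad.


1 mrad subtends 1 cm per 10 m of range, so adj = error_cm / (dist_m / 10) = 10 / (127/10) = 0.7874 mrad

0.7874 mrad


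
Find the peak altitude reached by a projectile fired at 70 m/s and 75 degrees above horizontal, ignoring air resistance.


H = (v0*sin(theta))^2 / (2g) = (70*sin(75°))^2 / (2*9.81) = 233 m

233 m


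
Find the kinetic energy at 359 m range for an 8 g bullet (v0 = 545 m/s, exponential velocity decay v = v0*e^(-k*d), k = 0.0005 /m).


v = v0*exp(-k*d) = 545*exp(-0.0005*359) = 455.45 m/s
E = 0.5*m*v^2 = 0.5*0.008*455.45^2 = 829.7 J

829.7 J


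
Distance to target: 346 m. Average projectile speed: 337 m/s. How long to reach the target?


t = d/v = 346/337 = 1.027 s

1.027 s


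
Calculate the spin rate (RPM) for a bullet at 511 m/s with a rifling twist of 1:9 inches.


twist_m = 9*0.0254 = 0.2286 m
spin = v/twist = 511/0.2286 = 2235.346 rev/s
RPM = spin*60 = 2235.346*60 ≈ 134121 RPM

134121 RPM


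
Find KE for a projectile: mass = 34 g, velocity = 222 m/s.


E = 0.5*m*v^2 = 0.5*0.034*222^2 = 837.8 J

837.8 J


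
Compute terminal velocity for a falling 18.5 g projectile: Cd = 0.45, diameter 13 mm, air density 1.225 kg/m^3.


A = pi*(d/2)^2 = pi*(13/2000)^2 = 1.32732e-04 m^2
vt = sqrt(2mg/(Cd*rho*A)) = sqrt(2*0.0185*9.81/(0.45 * 1.225 * 1.32732e-04)) = 70.43 m/s

70.43 m/s


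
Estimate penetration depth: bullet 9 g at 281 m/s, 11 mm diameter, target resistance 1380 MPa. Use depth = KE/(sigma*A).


A = pi*(d/2)^2 = pi*(11/2)^2 = 95.0332 mm^2
E = 0.5*m*v^2 = 0.5*0.009*281^2 = 355.325 J
depth = E/(sigma*A) = 355.325 J / (1380 MPa * 95.0332 mm^2) = 355.325/(1380 * 95.0332) m = 0.00270939 m ≈ 2.709 mm

2.709 mm


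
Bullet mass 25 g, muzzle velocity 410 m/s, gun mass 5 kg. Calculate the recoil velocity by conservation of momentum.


v_recoil = m_p * v_p / m_gun = 0.025 * 410 / 5 = 2.05 m/s

2.05 m/s


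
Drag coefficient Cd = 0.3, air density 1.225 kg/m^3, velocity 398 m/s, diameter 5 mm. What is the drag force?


A = pi*(d/2)^2 = pi*(5/2000)^2 = 1.96350e-05 m^2
Fd = 0.5*Cd*rho*A*v^2 = 0.5*0.3*1.225*1.96350e-05*398^2 = 0.5715 N

0.5715 N


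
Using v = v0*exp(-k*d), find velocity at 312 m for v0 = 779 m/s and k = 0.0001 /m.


v = v0*exp(-k*d) = 779*exp(-0.0001*312) = 755.1 m/s

755.1 m/s


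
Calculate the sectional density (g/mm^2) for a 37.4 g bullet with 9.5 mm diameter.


SD = m/d^2 = 37.4/9.5^2 = 0.4144 g/mm^2

0.4144 g/mm^2


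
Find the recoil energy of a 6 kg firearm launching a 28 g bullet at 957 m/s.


v_r = m_p*v_p/m_gun = 0.028*957/6 = 4.466 m/s, E_r = 0.5*m_gun*v_r^2 = 0.5*6*4.466^2 = 59.84 J

59.84 J


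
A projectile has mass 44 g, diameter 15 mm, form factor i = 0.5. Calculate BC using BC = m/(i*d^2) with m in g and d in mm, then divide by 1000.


BC = m/(i*d^2*1000) = 44/(0.5 * 15^2 * 1000) = 0.0003911

0.0003911


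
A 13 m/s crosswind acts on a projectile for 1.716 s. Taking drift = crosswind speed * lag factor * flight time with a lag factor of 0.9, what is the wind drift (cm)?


drift = v_wind * lag * t = 13 * 0.9 * 1.716 = 20.0772 m ≈ 2008 cm

2008 cm


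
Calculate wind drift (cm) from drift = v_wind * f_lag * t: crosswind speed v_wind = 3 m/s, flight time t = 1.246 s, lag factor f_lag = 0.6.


drift = v_wind * lag * t = 3 * 0.6 * 1.246 = 2.2428 m ≈ 224.3 cm

224.3 cm


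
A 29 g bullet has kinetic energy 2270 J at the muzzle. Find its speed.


v = sqrt(2*E/m) = sqrt(2*2270/0.029) = 395.7 m/s

395.7 m/s


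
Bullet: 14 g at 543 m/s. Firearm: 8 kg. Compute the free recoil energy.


v_r = m_p*v_p/m_gun = 0.014*543/8 = 0.95025 m/s, E_r = 0.5*m_gun*v_r^2 = 0.5*8*0.95025^2 = 3.612 J

3.612 J


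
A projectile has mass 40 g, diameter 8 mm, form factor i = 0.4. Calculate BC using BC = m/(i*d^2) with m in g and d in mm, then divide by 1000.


BC = m/(i*d^2*1000) = 40/(0.4 * 8^2 * 1000) = 0.001563

0.001563


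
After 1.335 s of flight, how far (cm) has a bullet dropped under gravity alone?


drop = 0.5*g*t^2 = 0.5*9.81*1.335^2 = 8.74181 m ≈ 874.2 cm

874.2 cm


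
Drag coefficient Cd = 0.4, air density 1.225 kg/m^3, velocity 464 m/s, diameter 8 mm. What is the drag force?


A = pi*(d/2)^2 = pi*(8/2000)^2 = 5.02655e-05 m^2
Fd = 0.5*Cd*rho*A*v^2 = 0.5*0.4*1.225*5.02655e-05*464^2 = 2.651 N

2.651 N


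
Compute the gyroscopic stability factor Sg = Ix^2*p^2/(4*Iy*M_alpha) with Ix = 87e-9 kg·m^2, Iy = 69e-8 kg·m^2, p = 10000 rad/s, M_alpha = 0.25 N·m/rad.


Sg = Ix^2 * p^2 / (4 * Iy * M_alpha) = (87e-9)^2 * 10000^2 / (4 * 69e-8 * 0.25) = 1.097

1.097


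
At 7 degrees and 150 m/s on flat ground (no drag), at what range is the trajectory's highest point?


R = v0^2*sin(2*theta)/g = 150^2*sin(2*7°)/9.81 = 554.867 m
apex_dist = R/2 = 554.867/2 = 277.4 m

277.4 m


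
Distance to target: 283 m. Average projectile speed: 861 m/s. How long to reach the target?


t = d/v = 283/861 = 0.3287 s

0.3287 s


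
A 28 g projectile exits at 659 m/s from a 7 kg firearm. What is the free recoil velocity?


v_recoil = m_p * v_p / m_gun = 0.028 * 659 / 7 = 2.636 m/s

2.636 m/s


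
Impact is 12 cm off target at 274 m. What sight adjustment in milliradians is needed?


1 mrad subtends 1 cm per 10 m of range, so adj = error_cm / (dist_m / 10) = 12 / (274/10) = 0.438 mrad

0.438 mrad


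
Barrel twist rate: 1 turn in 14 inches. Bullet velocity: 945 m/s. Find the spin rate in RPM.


twist_m = 14*0.0254 = 0.3556 m
spin = v/twist = 945/0.3556 = 2657.48 rev/s
RPM = spin*60 = 2657.48*60 ≈ 159449 RPM

159449 RPM


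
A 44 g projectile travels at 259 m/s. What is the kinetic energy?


E = 0.5*m*v^2 = 0.5*0.044*259^2 = 1476 J

1476 J


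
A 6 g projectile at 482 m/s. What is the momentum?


p = m*v = 0.006*482 = 2.892 kg·m/s

2.892 kg·m/s


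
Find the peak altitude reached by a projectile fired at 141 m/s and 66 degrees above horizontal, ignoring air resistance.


H = (v0*sin(theta))^2 / (2g) = (141*sin(66°))^2 / (2*9.81) = 845.7 m

845.7 m


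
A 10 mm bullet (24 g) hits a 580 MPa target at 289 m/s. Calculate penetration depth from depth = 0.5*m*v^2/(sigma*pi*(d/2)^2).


A = pi*(d/2)^2 = pi*(10/2)^2 = 78.5398 mm^2
E = 0.5*m*v^2 = 0.5*0.024*289^2 = 1002.25 J
depth = E/(sigma*A) = 1002.25 J / (580 MPa * 78.5398 mm^2) = 1002.25/(580 * 78.5398) m = 0.0220018 m ≈ 22 mm

22 mm


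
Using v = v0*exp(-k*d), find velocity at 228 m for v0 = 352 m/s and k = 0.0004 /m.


v = v0*exp(-k*d) = 352*exp(-0.0004*228) = 321.3 m/s

321.3 m/s


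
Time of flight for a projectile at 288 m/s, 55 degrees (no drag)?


T = 2*v0*sin(theta)/g = 2*288*sin(55°)/9.81 = 48.1 s

48.1 s


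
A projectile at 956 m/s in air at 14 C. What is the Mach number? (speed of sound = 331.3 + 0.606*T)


a = 331.3 + 0.606*(14) = 339.784 m/s
M = v/a = 956/339.784 = 2.814

2.814


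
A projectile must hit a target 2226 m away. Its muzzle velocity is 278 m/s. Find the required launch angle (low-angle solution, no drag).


sin(2*theta) = R*g/v0^2 = 2226*9.81/278^2 = 0.282556, theta = arcsin(0.282556)/2 = 8.206°

8.206 degrees


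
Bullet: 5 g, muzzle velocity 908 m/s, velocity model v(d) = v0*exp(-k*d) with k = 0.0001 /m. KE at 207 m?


v = v0*exp(-k*d) = 908*exp(-0.0001*207) = 889.398 m/s
E = 0.5*m*v^2 = 0.5*0.005*889.398^2 = 1978 J

1978 J


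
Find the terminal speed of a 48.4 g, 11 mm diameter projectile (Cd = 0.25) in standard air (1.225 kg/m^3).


A = pi*(d/2)^2 = pi*(11/2000)^2 = 9.50332e-05 m^2
vt = sqrt(2mg/(Cd*rho*A)) = sqrt(2*0.0484*9.81/(0.25 * 1.225 * 9.50332e-05)) = 180.6 m/s

180.6 m/s


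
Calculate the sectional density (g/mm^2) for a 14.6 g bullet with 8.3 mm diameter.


SD = m/d^2 = 14.6/8.3^2 = 0.2119 g/mm^2

0.2119 g/mm^2
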